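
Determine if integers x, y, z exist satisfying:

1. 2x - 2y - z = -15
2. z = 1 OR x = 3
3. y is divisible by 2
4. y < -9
Yes

Take x = -17, y = -10, z = 1. Substituting into each constraint:
  (1) 2(-17) - 2(-10) + (-1) = -15 ✓
  (2) z = 1, target 1 ✓ (first branch holds)
  (3) -10 = 2 × -5, remainder 0 ✓
  (4) -10 < -9 ✓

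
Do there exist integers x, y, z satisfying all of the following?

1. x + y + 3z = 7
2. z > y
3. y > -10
Yes

Take x = 8, y = -1, z = 0. Substituting into each constraint:
  (1) 8 + (-1) + 3(0) = 7 ✓
  (2) 0 > -1 ✓
  (3) -1 > -10 ✓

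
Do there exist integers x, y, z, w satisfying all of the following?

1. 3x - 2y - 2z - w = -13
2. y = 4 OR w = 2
Yes

Take x = 0, y = 4, z = 2, w = 1. Substituting into each constraint:
  (1) 3(0) - 2(4) - 2(2) + (-1) = -13 ✓
  (2) y = 4, target 4 ✓ (first branch holds)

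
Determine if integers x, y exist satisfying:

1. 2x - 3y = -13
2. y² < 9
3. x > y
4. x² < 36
No

A contradictory subset is {2x - 3y = -13, x > y, x² < 36}. No integer assignment can satisfy these jointly:

  - 2x - 3y = -13: is a linear equation tying the variables together
  - x > y: bounds one variable relative to another variable
  - x² < 36: restricts x to |x| ≤ 5

The bounds confine x to {-5, -4, -3, -2, -1, 0, 1, 2, 3, 4, 5}. For each value, substitute into the equation:
  • x = -5: the equation forces y = 1, but x > y fails since -5 ≤ 1.
  • x = -4: the equation gives -3y = -5, so y would not be an integer.
  • x = -3: the equation gives -3y = -7, so y would not be an integer.
  • x = -2: the equation forces y = 3, but x > y fails since -2 ≤ 3.
  • x = -1: the equation gives -3y = -11, so y would not be an integer.
  • x = 0: the equation gives -3y = -13, so y would not be an integer.
  • x = 1: the equation forces y = 5, but x > y fails since 1 ≤ 5.
  • x = 2: the equation gives -3y = -17, so y would not be an integer.
  • x = 3: the equation gives -3y = -19, so y would not be an integer.
  • x = 4: the equation forces y = 7, but x > y fails since 4 ≤ 7.
  • x = 5: the equation gives -3y = -23, so y would not be an integer.
Every case fails, so no integer solution exists.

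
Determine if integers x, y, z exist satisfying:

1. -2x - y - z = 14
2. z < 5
Yes

Take x = 0, y = 0, z = -14. Substituting into each constraint:
  (1) -2(0) + 0 + 14 = 14 ✓
  (2) -14 < 5 ✓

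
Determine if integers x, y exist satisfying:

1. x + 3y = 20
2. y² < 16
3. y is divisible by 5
Yes

Take x = 20, y = 0. Substituting into each constraint:
  (1) 20 + 3(0) = 20 ✓
  (2) y² = (0)² = 0, and 0 < 16 ✓
  (3) 0 = 5 × 0, remainder 0 ✓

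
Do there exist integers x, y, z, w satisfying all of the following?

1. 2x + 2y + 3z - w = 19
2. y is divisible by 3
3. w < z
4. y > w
Yes

Take x = 9, y = 0, z = 0, w = -1. Substituting into each constraint:
  (1) 2(9) + 2(0) + 3(0) + 1 = 19 ✓
  (2) 0 = 3 × 0, remainder 0 ✓
  (3) -1 < 0 ✓
  (4) 0 > -1 ✓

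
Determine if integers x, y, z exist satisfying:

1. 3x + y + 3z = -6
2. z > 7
Yes

Take x = -10, y = 0, z = 8. Substituting into each constraint:
  (1) 3(-10) + 0 + 3(8) = -6 ✓
  (2) 8 > 7 ✓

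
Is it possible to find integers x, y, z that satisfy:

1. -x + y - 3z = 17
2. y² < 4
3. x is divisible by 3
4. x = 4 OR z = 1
Yes

Take x = -21, y = -1, z = 1. Substituting into each constraint:
  (1) 21 + (-1) - 3(1) = 17 ✓
  (2) y² = (-1)² = 1, and 1 < 4 ✓
  (3) -21 = 3 × -7, remainder 0 ✓
  (4) z = 1, target 1 ✓ (second branch holds)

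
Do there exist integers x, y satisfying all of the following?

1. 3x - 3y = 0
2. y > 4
Yes

Take x = 5, y = 5. Substituting into each constraint:
  (1) 3(5) - 3(5) = 0 ✓
  (2) 5 > 4 ✓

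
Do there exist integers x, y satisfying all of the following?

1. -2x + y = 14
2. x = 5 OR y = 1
Yes

Take x = 5, y = 24. Substituting into each constraint:
  (1) -2(5) + 24 = 14 ✓
  (2) x = 5, target 5 ✓ (first branch holds)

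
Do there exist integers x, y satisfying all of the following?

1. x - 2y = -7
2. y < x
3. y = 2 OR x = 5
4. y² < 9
No

A contradictory subset is {x - 2y = -7, y < x, y = 2 OR x = 5}. No integer assignment can satisfy these jointly:

  - x - 2y = -7: is a linear equation tying the variables together
  - y < x: bounds one variable relative to another variable
  - y = 2 OR x = 5: forces a choice: either y = 2 or x = 5

Split on the disjunction (y = 2 OR x = 5):
  • If y = 2: the equation forces x = -3, giving (y, x) = (2, -3), which violates x > y.
  • If x = 5: the equation forces y = 6, giving (x, y) = (5, 6), which violates x > y.
Both branches are infeasible, so the system has no integer solution.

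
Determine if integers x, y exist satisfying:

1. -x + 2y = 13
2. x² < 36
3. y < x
No

The full constraint system is jointly infeasible over the integers. Each constraint and what it forces:

  - -x + 2y = 13: is a linear equation tying the variables together
  - x² < 36: restricts x to |x| ≤ 5
  - y < x: bounds one variable relative to another variable

The bounds confine x to {-5, -4, -3, -2, -1, 0, 1, 2, 3, 4, 5}. For each value, substitute into the equation:
  • x = -5: the equation forces y = 4, but x > y fails since -5 ≤ 4.
  • x = -4: the equation gives 2y = 9, so y would not be an integer.
  • x = -3: the equation forces y = 5, but x > y fails since -3 ≤ 5.
  • x = -2: the equation gives 2y = 11, so y would not be an integer.
  • x = -1: the equation forces y = 6, but x > y fails since -1 ≤ 6.
  • x = 0: the equation gives 2y = 13, so y would not be an integer.
  • x = 1: the equation forces y = 7, but x > y fails since 1 ≤ 7.
  • x = 2: the equation gives 2y = 15, so y would not be an integer.
  • x = 3: the equation forces y = 8, but x > y fails since 3 ≤ 8.
  • x = 4: the equation gives 2y = 17, so y would not be an integer.
  • x = 5: the equation forces y = 9, but x > y fails since 5 ≤ 9.
Every case fails, so no integer solution exists.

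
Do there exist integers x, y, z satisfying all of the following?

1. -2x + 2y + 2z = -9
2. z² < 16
No

Even the single constraint (-2x + 2y + 2z = -9) is infeasible over the integers.

  - -2x + 2y + 2z = -9: every term on the left is divisible by 2, so the LHS ≡ 0 (mod 2), but the RHS -9 is not — no integer solution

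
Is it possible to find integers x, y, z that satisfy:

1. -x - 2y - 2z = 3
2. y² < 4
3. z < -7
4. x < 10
No

The full constraint system is jointly infeasible over the integers. Each constraint and what it forces:

  - -x - 2y - 2z = 3: is a linear equation tying the variables together
  - y² < 4: restricts y to |y| ≤ 1
  - z < -7: bounds one variable relative to a constant
  - x < 10: bounds one variable relative to a constant

Range argument: with x ∈ [−∞, 9], y ∈ [-1, 1], z ∈ [−∞, -8], the left side of the equation is at least 5, but the right side is 3 < 5. No integer solution exists.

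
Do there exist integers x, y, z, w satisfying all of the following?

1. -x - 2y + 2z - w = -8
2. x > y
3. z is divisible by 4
Yes

Take x = 0, y = -1, z = 0, w = 10. Substituting into each constraint:
  (1) 0 - 2(-1) + 2(0) + (-10) = -8 ✓
  (2) 0 > -1 ✓
  (3) 0 = 4 × 0, remainder 0 ✓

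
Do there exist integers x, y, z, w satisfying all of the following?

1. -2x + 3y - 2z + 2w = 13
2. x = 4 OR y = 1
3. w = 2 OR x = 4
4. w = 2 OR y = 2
Yes

Take x = 4, y = 3, z = -4, w = 2. Substituting into each constraint:
  (1) -2(4) + 3(3) - 2(-4) + 2(2) = 13 ✓
  (2) x = 4, target 4 ✓ (first branch holds)
  (3) w = 2, target 2 ✓ (first branch holds)
  (4) w = 2, target 2 ✓ (first branch holds)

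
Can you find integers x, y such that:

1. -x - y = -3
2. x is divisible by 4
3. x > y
Yes

Take x = 4, y = -1. Substituting into each constraint:
  (1) (-4) + 1 = -3 ✓
  (2) 4 = 4 × 1, remainder 0 ✓
  (3) 4 > -1 ✓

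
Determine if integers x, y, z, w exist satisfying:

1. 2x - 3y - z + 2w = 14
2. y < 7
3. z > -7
Yes

Take x = 0, y = 0, z = 0, w = 7. Substituting into each constraint:
  (1) 2(0) - 3(0) + 0 + 2(7) = 14 ✓
  (2) 0 < 7 ✓
  (3) 0 > -7 ✓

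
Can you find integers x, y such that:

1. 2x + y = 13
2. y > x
Yes

Take x = 0, y = 13. Substituting into each constraint:
  (1) 2(0) + 13 = 13 ✓
  (2) 13 > 0 ✓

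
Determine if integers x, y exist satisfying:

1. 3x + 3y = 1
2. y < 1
No

Even the single constraint (3x + 3y = 1) is infeasible over the integers.

  - 3x + 3y = 1: every term on the left is divisible by 3, so the LHS ≡ 0 (mod 3), but the RHS 1 is not — no integer solution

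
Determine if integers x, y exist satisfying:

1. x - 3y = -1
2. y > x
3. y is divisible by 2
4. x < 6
Yes

Take x = -1, y = 0. Substituting into each constraint:
  (1) (-1) - 3(0) = -1 ✓
  (2) 0 > -1 ✓
  (3) 0 = 2 × 0, remainder 0 ✓
  (4) -1 < 6 ✓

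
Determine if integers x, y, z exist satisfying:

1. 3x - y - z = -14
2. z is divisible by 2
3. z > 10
Yes

Take x = 0, y = 2, z = 12. Substituting into each constraint:
  (1) 3(0) + (-2) + (-12) = -14 ✓
  (2) 12 = 2 × 6, remainder 0 ✓
  (3) 12 > 10 ✓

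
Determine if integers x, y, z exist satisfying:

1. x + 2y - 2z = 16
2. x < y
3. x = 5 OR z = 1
Yes

Take x = 4, y = 7, z = 1. Substituting into each constraint:
  (1) 4 + 2(7) - 2(1) = 16 ✓
  (2) 4 < 7 ✓
  (3) z = 1, target 1 ✓ (second branch holds)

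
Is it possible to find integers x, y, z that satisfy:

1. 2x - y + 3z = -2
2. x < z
Yes

Take x = -1, y = 0, z = 0. Substituting into each constraint:
  (1) 2(-1) + 0 + 3(0) = -2 ✓
  (2) -1 < 0 ✓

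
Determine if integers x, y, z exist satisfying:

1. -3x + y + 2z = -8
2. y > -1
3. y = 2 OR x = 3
Yes

Take x = 3, y = 1, z = 0. Substituting into each constraint:
  (1) -3(3) + 1 + 2(0) = -8 ✓
  (2) 1 > -1 ✓
  (3) x = 3, target 3 ✓ (second branch holds)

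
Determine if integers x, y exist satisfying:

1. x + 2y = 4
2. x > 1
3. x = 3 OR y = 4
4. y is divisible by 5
No

A contradictory subset is {x + 2y = 4, x > 1, x = 3 OR y = 4}. No integer assignment can satisfy these jointly:

  - x + 2y = 4: is a linear equation tying the variables together
  - x > 1: bounds one variable relative to a constant
  - x = 3 OR y = 4: forces a choice: either x = 3 or y = 4

Split on the disjunction (x = 3 OR y = 4):
  • If x = 3: with x = 3, every remaining term of the linear equation is divisible by 2, so the left side is ≡ 0 (mod 2); but the right side 1 ≡ 1 (mod 2). No integers can satisfy it.
  • If y = 4: the equation forces x = -4, which contradicts the bound x ≥ 2.
Both branches are infeasible, so the system has no integer solution.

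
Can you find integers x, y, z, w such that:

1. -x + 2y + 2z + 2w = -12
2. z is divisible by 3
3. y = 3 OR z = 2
Yes

Take x = 18, y = 3, z = 0, w = 0. Substituting into each constraint:
  (1) (-18) + 2(3) + 2(0) + 2(0) = -12 ✓
  (2) 0 = 3 × 0, remainder 0 ✓
  (3) y = 3, target 3 ✓ (first branch holds)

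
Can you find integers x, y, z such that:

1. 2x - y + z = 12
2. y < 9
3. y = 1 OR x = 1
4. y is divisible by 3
Yes

Take x = 1, y = 3, z = 13. Substituting into each constraint:
  (1) 2(1) + (-3) + 13 = 12 ✓
  (2) 3 < 9 ✓
  (3) x = 1, target 1 ✓ (second branch holds)
  (4) 3 = 3 × 1, remainder 0 ✓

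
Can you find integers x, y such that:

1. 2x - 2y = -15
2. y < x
No

Even the single constraint (2x - 2y = -15) is infeasible over the integers.

  - 2x - 2y = -15: every term on the left is divisible by 2, so the LHS ≡ 0 (mod 2), but the RHS -15 is not — no integer solution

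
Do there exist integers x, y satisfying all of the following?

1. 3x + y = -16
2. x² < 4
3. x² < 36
Yes

Take x = 0, y = -16. Substituting into each constraint:
  (1) 3(0) + (-16) = -16 ✓
  (2) x² = (0)² = 0, and 0 < 4 ✓
  (3) x² = (0)² = 0, and 0 < 36 ✓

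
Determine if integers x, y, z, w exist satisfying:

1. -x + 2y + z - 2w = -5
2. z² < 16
Yes

Take x = 0, y = -3, z = 1, w = 0. Substituting into each constraint:
  (1) 0 + 2(-3) + 1 - 2(0) = -5 ✓
  (2) z² = (1)² = 1, and 1 < 16 ✓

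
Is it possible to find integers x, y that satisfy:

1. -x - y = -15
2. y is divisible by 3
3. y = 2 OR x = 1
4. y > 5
No

The full constraint system is jointly infeasible over the integers. Each constraint and what it forces:

  - -x - y = -15: is a linear equation tying the variables together
  - y is divisible by 3: restricts y to multiples of 3
  - y = 2 OR x = 1: forces a choice: either y = 2 or x = 1
  - y > 5: bounds one variable relative to a constant

Split on the disjunction (y = 2 OR x = 1):
  • If y = 2: this contradicts the divisibility constraint — 2 is not a multiple of 3.
  • If x = 1: with x = 1, writing y = 3y', every remaining term of the linear equation is divisible by 3, so the left side is ≡ 0 (mod 3); but the right side -14 ≡ 1 (mod 3). No integers can satisfy it.
Both branches are infeasible, so the system has no integer solution.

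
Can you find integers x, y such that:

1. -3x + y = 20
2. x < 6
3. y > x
Yes

Take x = -9, y = -7. Substituting into each constraint:
  (1) -3(-9) + (-7) = 20 ✓
  (2) -9 < 6 ✓
  (3) -7 > -9 ✓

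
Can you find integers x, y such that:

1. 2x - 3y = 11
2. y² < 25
Yes

Take x = 7, y = 1. Substituting into each constraint:
  (1) 2(7) - 3(1) = 11 ✓
  (2) y² = (1)² = 1, and 1 < 25 ✓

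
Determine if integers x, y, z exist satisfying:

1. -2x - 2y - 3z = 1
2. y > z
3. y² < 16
Yes

Take x = 1, y = 0, z = -1. Substituting into each constraint:
  (1) -2(1) - 2(0) - 3(-1) = 1 ✓
  (2) 0 > -1 ✓
  (3) y² = (0)² = 0, and 0 < 16 ✓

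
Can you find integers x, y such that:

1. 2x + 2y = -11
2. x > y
No

Even the single constraint (2x + 2y = -11) is infeasible over the integers.

  - 2x + 2y = -11: every term on the left is divisible by 2, so the LHS ≡ 0 (mod 2), but the RHS -11 is not — no integer solution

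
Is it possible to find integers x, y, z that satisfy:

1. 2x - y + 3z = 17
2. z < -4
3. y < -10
Yes

Take x = 10, y = -12, z = -5. Substituting into each constraint:
  (1) 2(10) + 12 + 3(-5) = 17 ✓
  (2) -5 < -4 ✓
  (3) -12 < -10 ✓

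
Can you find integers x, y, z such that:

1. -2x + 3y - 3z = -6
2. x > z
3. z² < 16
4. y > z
Yes

Take x = 6, y = 2, z = 0. Substituting into each constraint:
  (1) -2(6) + 3(2) - 3(0) = -6 ✓
  (2) 6 > 0 ✓
  (3) z² = (0)² = 0, and 0 < 16 ✓
  (4) 2 > 0 ✓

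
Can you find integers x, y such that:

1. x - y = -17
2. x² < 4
Yes

Take x = 0, y = 17. Substituting into each constraint:
  (1) 0 + (-17) = -17 ✓
  (2) x² = (0)² = 0, and 0 < 4 ✓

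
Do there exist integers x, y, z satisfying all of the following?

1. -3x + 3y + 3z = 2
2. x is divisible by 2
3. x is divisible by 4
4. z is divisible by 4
No

Even the single constraint (-3x + 3y + 3z = 2) is infeasible over the integers.

  - -3x + 3y + 3z = 2: every term on the left is divisible by 3, so the LHS ≡ 0 (mod 3), but the RHS 2 is not — no integer solution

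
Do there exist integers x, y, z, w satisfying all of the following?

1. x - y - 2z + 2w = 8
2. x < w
Yes

Take x = 0, y = 0, z = -3, w = 1. Substituting into each constraint:
  (1) 0 + 0 - 2(-3) + 2(1) = 8 ✓
  (2) 0 < 1 ✓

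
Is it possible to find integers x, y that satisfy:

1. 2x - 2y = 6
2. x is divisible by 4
Yes

Take x = 0, y = -3. Substituting into each constraint:
  (1) 2(0) - 2(-3) = 6 ✓
  (2) 0 = 4 × 0, remainder 0 ✓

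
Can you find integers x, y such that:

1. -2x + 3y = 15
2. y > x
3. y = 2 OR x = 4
No

A contradictory subset is {-2x + 3y = 15, y = 2 OR x = 4}. No integer assignment can satisfy these jointly:

  - -2x + 3y = 15: is a linear equation tying the variables together
  - y = 2 OR x = 4: forces a choice: either y = 2 or x = 4

Split on the disjunction (y = 2 OR x = 4):
  • If y = 2: with y = 2, every remaining term of the linear equation is divisible by 2, so the left side is ≡ 0 (mod 2); but the right side 9 ≡ 1 (mod 2). No integers can satisfy it.
  • If x = 4: with x = 4, every remaining term of the linear equation is divisible by 3, so the left side is ≡ 0 (mod 3); but the right side 23 ≡ 2 (mod 3). No integers can satisfy it.
Both branches are infeasible, so the system has no integer solution.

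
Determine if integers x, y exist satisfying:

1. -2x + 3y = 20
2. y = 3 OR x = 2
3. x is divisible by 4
No

The full constraint system is jointly infeasible over the integers. Each constraint and what it forces:

  - -2x + 3y = 20: is a linear equation tying the variables together
  - y = 3 OR x = 2: forces a choice: either y = 3 or x = 2
  - x is divisible by 4: restricts x to multiples of 4

Split on the disjunction (y = 3 OR x = 2):
  • If y = 3: with y = 3, writing x = 4x', every remaining term of the linear equation is divisible by 8, so the left side is ≡ 0 (mod 8); but the right side 11 ≡ 3 (mod 8). No integers can satisfy it.
  • If x = 2: this contradicts the divisibility constraint — 2 is not a multiple of 4.
Both branches are infeasible, so the system has no integer solution.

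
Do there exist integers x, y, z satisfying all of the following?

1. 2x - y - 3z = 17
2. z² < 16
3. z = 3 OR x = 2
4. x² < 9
Yes

Take x = 2, y = -13, z = 0. Substituting into each constraint:
  (1) 2(2) + 13 - 3(0) = 17 ✓
  (2) z² = (0)² = 0, and 0 < 16 ✓
  (3) x = 2, target 2 ✓ (second branch holds)
  (4) x² = (2)² = 4, and 4 < 9 ✓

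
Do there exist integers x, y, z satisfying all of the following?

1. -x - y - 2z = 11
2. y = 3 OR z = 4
Yes

Take x = -23, y = 4, z = 4. Substituting into each constraint:
  (1) 23 + (-4) - 2(4) = 11 ✓
  (2) z = 4, target 4 ✓ (second branch holds)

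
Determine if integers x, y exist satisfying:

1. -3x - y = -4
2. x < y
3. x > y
No

A contradictory subset is {x < y, x > y}. No integer assignment can satisfy these jointly:

  - x < y: bounds one variable relative to another variable
  - x > y: bounds one variable relative to another variable

Direct contradiction: y > x and x > y cannot both hold.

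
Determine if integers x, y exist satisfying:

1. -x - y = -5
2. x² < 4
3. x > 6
No

A contradictory subset is {x² < 4, x > 6}. No integer assignment can satisfy these jointly:

  - x² < 4: restricts x to |x| ≤ 1
  - x > 6: bounds one variable relative to a constant

Direct contradiction: the bounds on x require x ≥ 7 and x ≤ 1 simultaneously, which is empty.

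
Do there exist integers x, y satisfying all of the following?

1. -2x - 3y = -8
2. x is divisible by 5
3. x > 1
Yes

Take x = 10, y = -4. Substituting into each constraint:
  (1) -2(10) - 3(-4) = -8 ✓
  (2) 10 = 5 × 2, remainder 0 ✓
  (3) 10 > 1 ✓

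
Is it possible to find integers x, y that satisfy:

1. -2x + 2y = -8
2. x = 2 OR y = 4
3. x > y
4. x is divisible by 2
Yes

Take x = 2, y = -2. Substituting into each constraint:
  (1) -2(2) + 2(-2) = -8 ✓
  (2) x = 2, target 2 ✓ (first branch holds)
  (3) 2 > -2 ✓
  (4) 2 = 2 × 1, remainder 0 ✓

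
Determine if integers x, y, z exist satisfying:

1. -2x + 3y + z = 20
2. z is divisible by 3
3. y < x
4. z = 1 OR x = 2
Yes

Take x = 2, y = 1, z = 21. Substituting into each constraint:
  (1) -2(2) + 3(1) + 21 = 20 ✓
  (2) 21 = 3 × 7, remainder 0 ✓
  (3) 1 < 2 ✓
  (4) x = 2, target 2 ✓ (second branch holds)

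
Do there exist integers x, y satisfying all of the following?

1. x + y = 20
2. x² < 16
Yes

Take x = 0, y = 20. Substituting into each constraint:
  (1) 0 + 20 = 20 ✓
  (2) x² = (0)² = 0, and 0 < 16 ✓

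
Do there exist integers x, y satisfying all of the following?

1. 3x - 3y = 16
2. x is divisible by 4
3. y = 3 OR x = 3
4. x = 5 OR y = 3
No

Even the single constraint (3x - 3y = 16) is infeasible over the integers.

  - 3x - 3y = 16: every term on the left is divisible by 3, so the LHS ≡ 0 (mod 3), but the RHS 16 is not — no integer solution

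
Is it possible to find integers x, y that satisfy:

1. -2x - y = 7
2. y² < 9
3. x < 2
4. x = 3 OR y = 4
No

A contradictory subset is {y² < 9, x < 2, x = 3 OR y = 4}. No integer assignment can satisfy these jointly:

  - y² < 9: restricts y to |y| ≤ 2
  - x < 2: bounds one variable relative to a constant
  - x = 3 OR y = 4: forces a choice: either x = 3 or y = 4

Split on the disjunction (x = 3 OR y = 4):
  • If x = 3: this contradicts the bound x ≤ 1.
  • If y = 4: this contradicts y² < 9, which requires |y| ≤ 2.
Both branches are infeasible, so the system has no integer solution.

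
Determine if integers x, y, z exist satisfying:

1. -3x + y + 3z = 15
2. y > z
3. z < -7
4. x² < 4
Yes

Take x = 0, y = 39, z = -8. Substituting into each constraint:
  (1) -3(0) + 39 + 3(-8) = 15 ✓
  (2) 39 > -8 ✓
  (3) -8 < -7 ✓
  (4) x² = (0)² = 0, and 0 < 4 ✓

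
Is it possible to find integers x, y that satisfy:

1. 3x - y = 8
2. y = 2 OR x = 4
Yes

Take x = 4, y = 4. Substituting into each constraint:
  (1) 3(4) + (-4) = 8 ✓
  (2) x = 4, target 4 ✓ (second branch holds)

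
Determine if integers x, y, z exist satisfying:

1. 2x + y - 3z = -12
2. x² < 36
Yes

Take x = 0, y = -12, z = 0. Substituting into each constraint:
  (1) 2(0) + (-12) - 3(0) = -12 ✓
  (2) x² = (0)² = 0, and 0 < 36 ✓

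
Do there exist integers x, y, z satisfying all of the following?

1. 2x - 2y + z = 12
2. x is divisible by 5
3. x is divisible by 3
Yes

Take x = 0, y = -6, z = 0. Substituting into each constraint:
  (1) 2(0) - 2(-6) + 0 = 12 ✓
  (2) 0 = 5 × 0, remainder 0 ✓
  (3) 0 = 3 × 0, remainder 0 ✓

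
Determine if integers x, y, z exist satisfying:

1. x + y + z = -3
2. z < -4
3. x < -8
Yes

Take x = -9, y = 11, z = -5. Substituting into each constraint:
  (1) (-9) + 11 + (-5) = -3 ✓
  (2) -5 < -4 ✓
  (3) -9 < -8 ✓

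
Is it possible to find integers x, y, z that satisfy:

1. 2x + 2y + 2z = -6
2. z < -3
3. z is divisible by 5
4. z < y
Yes

Take x = 2, y = 0, z = -5. Substituting into each constraint:
  (1) 2(2) + 2(0) + 2(-5) = -6 ✓
  (2) -5 < -3 ✓
  (3) -5 = 5 × -1, remainder 0 ✓
  (4) -5 < 0 ✓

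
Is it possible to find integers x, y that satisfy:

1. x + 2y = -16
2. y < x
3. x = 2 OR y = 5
Yes

Take x = 2, y = -9. Substituting into each constraint:
  (1) 2 + 2(-9) = -16 ✓
  (2) -9 < 2 ✓
  (3) x = 2, target 2 ✓ (first branch holds)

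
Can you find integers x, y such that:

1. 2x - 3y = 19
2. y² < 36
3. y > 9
No

A contradictory subset is {y² < 36, y > 9}. No integer assignment can satisfy these jointly:

  - y² < 36: restricts y to |y| ≤ 5
  - y > 9: bounds one variable relative to a constant

Direct contradiction: the bounds on y require y ≥ 10 and y ≤ 5 simultaneously, which is empty.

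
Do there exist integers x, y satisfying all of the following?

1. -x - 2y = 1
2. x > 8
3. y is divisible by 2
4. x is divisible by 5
Yes

Take x = 15, y = -8. Substituting into each constraint:
  (1) (-15) - 2(-8) = 1 ✓
  (2) 15 > 8 ✓
  (3) -8 = 2 × -4, remainder 0 ✓
  (4) 15 = 5 × 3, remainder 0 ✓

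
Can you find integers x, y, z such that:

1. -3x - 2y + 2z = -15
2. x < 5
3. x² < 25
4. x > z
Yes

Take x = 1, y = 6, z = 0. Substituting into each constraint:
  (1) -3(1) - 2(6) + 2(0) = -15 ✓
  (2) 1 < 5 ✓
  (3) x² = (1)² = 1, and 1 < 25 ✓
  (4) 1 > 0 ✓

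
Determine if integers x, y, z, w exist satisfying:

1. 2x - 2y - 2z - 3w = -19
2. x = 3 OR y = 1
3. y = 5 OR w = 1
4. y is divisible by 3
Yes

Take x = 3, y = 3, z = 8, w = 1. Substituting into each constraint:
  (1) 2(3) - 2(3) - 2(8) - 3(1) = -19 ✓
  (2) x = 3, target 3 ✓ (first branch holds)
  (3) w = 1, target 1 ✓ (second branch holds)
  (4) 3 = 3 × 1, remainder 0 ✓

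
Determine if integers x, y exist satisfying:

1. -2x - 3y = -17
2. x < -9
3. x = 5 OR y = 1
No

The full constraint system is jointly infeasible over the integers. Each constraint and what it forces:

  - -2x - 3y = -17: is a linear equation tying the variables together
  - x < -9: bounds one variable relative to a constant
  - x = 5 OR y = 1: forces a choice: either x = 5 or y = 1

Split on the disjunction (x = 5 OR y = 1):
  • If x = 5: this contradicts the bound x ≤ -10.
  • If y = 1: the equation forces x = 7, which contradicts the bound x ≤ -10.
Both branches are infeasible, so the system has no integer solution.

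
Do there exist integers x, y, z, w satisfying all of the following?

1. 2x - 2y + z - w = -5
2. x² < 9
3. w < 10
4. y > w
Yes

Take x = 0, y = 2, z = 0, w = 1. Substituting into each constraint:
  (1) 2(0) - 2(2) + 0 + (-1) = -5 ✓
  (2) x² = (0)² = 0, and 0 < 9 ✓
  (3) 1 < 10 ✓
  (4) 2 > 1 ✓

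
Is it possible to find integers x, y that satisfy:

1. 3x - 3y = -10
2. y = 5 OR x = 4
No

Even the single constraint (3x - 3y = -10) is infeasible over the integers.

  - 3x - 3y = -10: every term on the left is divisible by 3, so the LHS ≡ 0 (mod 3), but the RHS -10 is not — no integer solution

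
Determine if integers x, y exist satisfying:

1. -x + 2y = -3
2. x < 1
Yes

Take x = -1, y = -2. Substituting into each constraint:
  (1) 1 + 2(-2) = -3 ✓
  (2) -1 < 1 ✓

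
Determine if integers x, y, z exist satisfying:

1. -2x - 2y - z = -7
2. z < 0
Yes

Take x = 0, y = 4, z = -1. Substituting into each constraint:
  (1) -2(0) - 2(4) + 1 = -7 ✓
  (2) -1 < 0 ✓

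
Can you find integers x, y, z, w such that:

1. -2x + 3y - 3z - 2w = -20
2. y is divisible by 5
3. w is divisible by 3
Yes

Take x = 1, y = 0, z = 6, w = 0. Substituting into each constraint:
  (1) -2(1) + 3(0) - 3(6) - 2(0) = -20 ✓
  (2) 0 = 5 × 0, remainder 0 ✓
  (3) 0 = 3 × 0, remainder 0 ✓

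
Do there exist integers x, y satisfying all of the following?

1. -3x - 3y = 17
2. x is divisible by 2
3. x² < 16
No

Even the single constraint (-3x - 3y = 17) is infeasible over the integers.

  - -3x - 3y = 17: every term on the left is divisible by 3, so the LHS ≡ 0 (mod 3), but the RHS 17 is not — no integer solution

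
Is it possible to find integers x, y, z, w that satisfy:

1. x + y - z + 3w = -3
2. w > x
Yes

Take x = 0, y = -6, z = 0, w = 1. Substituting into each constraint:
  (1) 0 + (-6) + 0 + 3(1) = -3 ✓
  (2) 1 > 0 ✓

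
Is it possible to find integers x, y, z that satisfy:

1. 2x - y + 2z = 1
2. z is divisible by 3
Yes

Take x = 0, y = -1, z = 0. Substituting into each constraint:
  (1) 2(0) + 1 + 2(0) = 1 ✓
  (2) 0 = 3 × 0, remainder 0 ✓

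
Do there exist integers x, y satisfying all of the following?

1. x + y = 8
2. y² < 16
Yes

Take x = 8, y = 0. Substituting into each constraint:
  (1) 8 + 0 = 8 ✓
  (2) y² = (0)² = 0, and 0 < 16 ✓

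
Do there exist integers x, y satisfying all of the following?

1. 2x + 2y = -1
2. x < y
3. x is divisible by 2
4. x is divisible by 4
No

Even the single constraint (2x + 2y = -1) is infeasible over the integers.

  - 2x + 2y = -1: every term on the left is divisible by 2, so the LHS ≡ 0 (mod 2), but the RHS -1 is not — no integer solution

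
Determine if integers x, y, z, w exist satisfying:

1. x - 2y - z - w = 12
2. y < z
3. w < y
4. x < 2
Yes

Take x = 1, y = 0, z = 1, w = -12. Substituting into each constraint:
  (1) 1 - 2(0) + (-1) + 12 = 12 ✓
  (2) 0 < 1 ✓
  (3) -12 < 0 ✓
  (4) 1 < 2 ✓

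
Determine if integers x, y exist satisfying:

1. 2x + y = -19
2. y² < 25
Yes

Take x = -9, y = -1. Substituting into each constraint:
  (1) 2(-9) + (-1) = -19 ✓
  (2) y² = (-1)² = 1, and 1 < 25 ✓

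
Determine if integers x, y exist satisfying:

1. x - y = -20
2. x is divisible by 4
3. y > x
Yes

Take x = 0, y = 20. Substituting into each constraint:
  (1) 0 + (-20) = -20 ✓
  (2) 0 = 4 × 0, remainder 0 ✓
  (3) 20 > 0 ✓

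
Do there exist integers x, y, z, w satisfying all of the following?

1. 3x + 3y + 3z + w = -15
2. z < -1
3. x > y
Yes

Take x = 0, y = -1, z = -4, w = 0. Substituting into each constraint:
  (1) 3(0) + 3(-1) + 3(-4) + 0 = -15 ✓
  (2) -4 < -1 ✓
  (3) 0 > -1 ✓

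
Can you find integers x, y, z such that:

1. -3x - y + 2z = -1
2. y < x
Yes

Take x = 0, y = -1, z = -1. Substituting into each constraint:
  (1) -3(0) + 1 + 2(-1) = -1 ✓
  (2) -1 < 0 ✓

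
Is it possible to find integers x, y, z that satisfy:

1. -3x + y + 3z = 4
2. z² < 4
Yes

Take x = 0, y = 1, z = 1. Substituting into each constraint:
  (1) -3(0) + 1 + 3(1) = 4 ✓
  (2) z² = (1)² = 1, and 1 < 4 ✓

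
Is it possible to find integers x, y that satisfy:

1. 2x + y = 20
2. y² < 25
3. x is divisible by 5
Yes

Take x = 10, y = 0. Substituting into each constraint:
  (1) 2(10) + 0 = 20 ✓
  (2) y² = (0)² = 0, and 0 < 25 ✓
  (3) 10 = 5 × 2, remainder 0 ✓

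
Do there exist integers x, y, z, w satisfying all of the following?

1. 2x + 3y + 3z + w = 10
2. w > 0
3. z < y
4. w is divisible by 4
Yes

Take x = 6, y = 0, z = -2, w = 4. Substituting into each constraint:
  (1) 2(6) + 3(0) + 3(-2) + 4 = 10 ✓
  (2) 4 > 0 ✓
  (3) -2 < 0 ✓
  (4) 4 = 4 × 1, remainder 0 ✓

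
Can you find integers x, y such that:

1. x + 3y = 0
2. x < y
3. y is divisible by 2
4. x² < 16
No

The full constraint system is jointly infeasible over the integers. Each constraint and what it forces:

  - x + 3y = 0: is a linear equation tying the variables together
  - x < y: bounds one variable relative to another variable
  - y is divisible by 2: restricts y to multiples of 2
  - x² < 16: restricts x to |x| ≤ 3

The bounds confine x to {-3, -2, -1, 0, 1, 2, 3}. For each value, substitute into the equation:
  • x = -3: the equation forces y = 1, but 2 does not divide 1.
  • x = -2: the equation gives 3y = 2, so y would not be an integer.
  • x = -1: the equation gives 3y = 1, so y would not be an integer.
  • x = 0: the equation forces y = 0, but y > x fails since 0 ≤ 0.
  • x = 1: the equation gives 3y = -1, so y would not be an integer.
  • x = 2: the equation gives 3y = -2, so y would not be an integer.
  • x = 3: the equation forces y = -1, but 2 does not divide -1.
Every case fails, so no integer solution exists.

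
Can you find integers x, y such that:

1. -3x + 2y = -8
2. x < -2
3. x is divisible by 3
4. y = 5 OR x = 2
No

A contradictory subset is {-3x + 2y = -8, x < -2, y = 5 OR x = 2}. No integer assignment can satisfy these jointly:

  - -3x + 2y = -8: is a linear equation tying the variables together
  - x < -2: bounds one variable relative to a constant
  - y = 5 OR x = 2: forces a choice: either y = 5 or x = 2

Split on the disjunction (y = 5 OR x = 2):
  • If y = 5: the equation forces x = 6, which contradicts the bound x ≤ -3.
  • If x = 2: this contradicts the bound x ≤ -3.
Both branches are infeasible, so the system has no integer solution.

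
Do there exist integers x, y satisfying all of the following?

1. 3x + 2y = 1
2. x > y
Yes

Take x = 1, y = -1. Substituting into each constraint:
  (1) 3(1) + 2(-1) = 1 ✓
  (2) 1 > -1 ✓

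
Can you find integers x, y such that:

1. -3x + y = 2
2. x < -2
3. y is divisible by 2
Yes

Take x = -4, y = -10. Substituting into each constraint:
  (1) -3(-4) + (-10) = 2 ✓
  (2) -4 < -2 ✓
  (3) -10 = 2 × -5, remainder 0 ✓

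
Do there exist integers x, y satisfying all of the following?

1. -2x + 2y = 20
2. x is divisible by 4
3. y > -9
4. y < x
No

A contradictory subset is {-2x + 2y = 20, y < x}. No integer assignment can satisfy these jointly:

  - -2x + 2y = 20: is a linear equation tying the variables together
  - y < x: bounds one variable relative to another variable

From the equation, x − y = -10, i.e. x − y = -10; but x > y requires x − y ≥ 1. Contradiction.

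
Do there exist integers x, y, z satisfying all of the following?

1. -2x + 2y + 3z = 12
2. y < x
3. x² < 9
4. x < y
No

A contradictory subset is {y < x, x < y}. No integer assignment can satisfy these jointly:

  - y < x: bounds one variable relative to another variable
  - x < y: bounds one variable relative to another variable

Direct contradiction: x > y and y > x cannot both hold.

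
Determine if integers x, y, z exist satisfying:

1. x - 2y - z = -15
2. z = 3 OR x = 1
Yes

Take x = 1, y = 8, z = 0. Substituting into each constraint:
  (1) 1 - 2(8) + 0 = -15 ✓
  (2) x = 1, target 1 ✓ (second branch holds)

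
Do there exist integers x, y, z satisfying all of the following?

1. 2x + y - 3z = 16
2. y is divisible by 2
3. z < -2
Yes

Take x = 2, y = 0, z = -4. Substituting into each constraint:
  (1) 2(2) + 0 - 3(-4) = 16 ✓
  (2) 0 = 2 × 0, remainder 0 ✓
  (3) -4 < -2 ✓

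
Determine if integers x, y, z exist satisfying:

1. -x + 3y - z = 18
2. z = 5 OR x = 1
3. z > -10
Yes

Take x = 1, y = 7, z = 2. Substituting into each constraint:
  (1) (-1) + 3(7) + (-2) = 18 ✓
  (2) x = 1, target 1 ✓ (second branch holds)
  (3) 2 > -10 ✓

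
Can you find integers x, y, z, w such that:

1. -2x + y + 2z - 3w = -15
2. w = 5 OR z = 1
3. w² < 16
Yes

Take x = 10, y = 0, z = 1, w = -1. Substituting into each constraint:
  (1) -2(10) + 0 + 2(1) - 3(-1) = -15 ✓
  (2) z = 1, target 1 ✓ (second branch holds)
  (3) w² = (-1)² = 1, and 1 < 16 ✓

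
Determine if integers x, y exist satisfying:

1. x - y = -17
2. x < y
Yes

Take x = 0, y = 17. Substituting into each constraint:
  (1) 0 + (-17) = -17 ✓
  (2) 0 < 17 ✓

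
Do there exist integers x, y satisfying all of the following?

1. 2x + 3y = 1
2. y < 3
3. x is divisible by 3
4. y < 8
No

A contradictory subset is {2x + 3y = 1, x is divisible by 3}. No integer assignment can satisfy these jointly:

  - 2x + 3y = 1: is a linear equation tying the variables together
  - x is divisible by 3: restricts x to multiples of 3

Modular obstruction: writing x = 3x', every remaining term of the linear equation is divisible by 3, so the left side is ≡ 0 (mod 3); but the right side 1 ≡ 1 (mod 3). No integers can satisfy it.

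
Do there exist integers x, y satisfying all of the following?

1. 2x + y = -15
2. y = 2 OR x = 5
Yes

Take x = 5, y = -25. Substituting into each constraint:
  (1) 2(5) + (-25) = -15 ✓
  (2) x = 5, target 5 ✓ (second branch holds)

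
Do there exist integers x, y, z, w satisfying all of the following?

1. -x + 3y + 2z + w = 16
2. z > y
Yes

Take x = -14, y = 0, z = 1, w = 0. Substituting into each constraint:
  (1) 14 + 3(0) + 2(1) + 0 = 16 ✓
  (2) 1 > 0 ✓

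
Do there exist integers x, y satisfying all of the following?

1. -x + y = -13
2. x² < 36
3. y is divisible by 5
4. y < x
Yes

Take x = 3, y = -10. Substituting into each constraint:
  (1) (-3) + (-10) = -13 ✓
  (2) x² = (3)² = 9, and 9 < 36 ✓
  (3) -10 = 5 × -2, remainder 0 ✓
  (4) -10 < 3 ✓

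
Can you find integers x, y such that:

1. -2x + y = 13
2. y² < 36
Yes

Take x = -7, y = -1. Substituting into each constraint:
  (1) -2(-7) + (-1) = 13 ✓
  (2) y² = (-1)² = 1, and 1 < 36 ✓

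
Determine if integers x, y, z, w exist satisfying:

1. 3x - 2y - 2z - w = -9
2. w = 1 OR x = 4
Yes

Take x = 4, y = 0, z = 0, w = 21. Substituting into each constraint:
  (1) 3(4) - 2(0) - 2(0) + (-21) = -9 ✓
  (2) x = 4, target 4 ✓ (second branch holds)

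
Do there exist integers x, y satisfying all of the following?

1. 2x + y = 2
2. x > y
Yes

Take x = 1, y = 0. Substituting into each constraint:
  (1) 2(1) + 0 = 2 ✓
  (2) 1 > 0 ✓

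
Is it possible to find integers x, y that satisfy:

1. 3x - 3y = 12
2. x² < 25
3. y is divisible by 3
Yes

Take x = 4, y = 0. Substituting into each constraint:
  (1) 3(4) - 3(0) = 12 ✓
  (2) x² = (4)² = 16, and 16 < 25 ✓
  (3) 0 = 3 × 0, remainder 0 ✓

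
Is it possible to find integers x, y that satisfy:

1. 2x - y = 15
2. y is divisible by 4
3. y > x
No

A contradictory subset is {2x - y = 15, y is divisible by 4}. No integer assignment can satisfy these jointly:

  - 2x - y = 15: is a linear equation tying the variables together
  - y is divisible by 4: restricts y to multiples of 4

Modular obstruction: writing y = 4y', every remaining term of the linear equation is divisible by 2, so the left side is ≡ 0 (mod 2); but the right side 15 ≡ 1 (mod 2). No integers can satisfy it.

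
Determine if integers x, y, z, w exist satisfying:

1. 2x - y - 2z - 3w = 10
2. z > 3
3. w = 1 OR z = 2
Yes

Take x = 0, y = -21, z = 4, w = 1. Substituting into each constraint:
  (1) 2(0) + 21 - 2(4) - 3(1) = 10 ✓
  (2) 4 > 3 ✓
  (3) w = 1, target 1 ✓ (first branch holds)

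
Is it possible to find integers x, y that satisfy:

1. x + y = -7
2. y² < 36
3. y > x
Yes

Take x = -4, y = -3. Substituting into each constraint:
  (1) (-4) + (-3) = -7 ✓
  (2) y² = (-3)² = 9, and 9 < 36 ✓
  (3) -3 > -4 ✓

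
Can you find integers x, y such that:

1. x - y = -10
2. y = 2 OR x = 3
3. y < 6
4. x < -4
Yes

Take x = -8, y = 2. Substituting into each constraint:
  (1) (-8) + (-2) = -10 ✓
  (2) y = 2, target 2 ✓ (first branch holds)
  (3) 2 < 6 ✓
  (4) -8 < -4 ✓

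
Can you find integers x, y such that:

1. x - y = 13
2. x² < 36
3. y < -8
Yes

Take x = 4, y = -9. Substituting into each constraint:
  (1) 4 + 9 = 13 ✓
  (2) x² = (4)² = 16, and 16 < 36 ✓
  (3) -9 < -8 ✓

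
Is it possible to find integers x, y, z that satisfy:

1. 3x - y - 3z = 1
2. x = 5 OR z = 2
Yes

Take x = 0, y = -7, z = 2. Substituting into each constraint:
  (1) 3(0) + 7 - 3(2) = 1 ✓
  (2) z = 2, target 2 ✓ (second branch holds)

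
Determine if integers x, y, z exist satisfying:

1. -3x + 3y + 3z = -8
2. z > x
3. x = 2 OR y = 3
No

Even the single constraint (-3x + 3y + 3z = -8) is infeasible over the integers.

  - -3x + 3y + 3z = -8: every term on the left is divisible by 3, so the LHS ≡ 0 (mod 3), but the RHS -8 is not — no integer solution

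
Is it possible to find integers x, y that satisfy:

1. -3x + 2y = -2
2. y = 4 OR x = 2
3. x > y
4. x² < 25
No

A contradictory subset is {-3x + 2y = -2, y = 4 OR x = 2, x > y}. No integer assignment can satisfy these jointly:

  - -3x + 2y = -2: is a linear equation tying the variables together
  - y = 4 OR x = 2: forces a choice: either y = 4 or x = 2
  - x > y: bounds one variable relative to another variable

Split on the disjunction (y = 4 OR x = 2):
  • If y = 4: with y = 4, every remaining term of the linear equation is divisible by 3, so the left side is ≡ 0 (mod 3); but the right side -10 ≡ 2 (mod 3). No integers can satisfy it.
  • If x = 2: the equation forces y = 2, giving (x, y) = (2, 2), which violates x > y.
Both branches are infeasible, so the system has no integer solution.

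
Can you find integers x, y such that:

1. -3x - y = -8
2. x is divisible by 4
Yes

Take x = 0, y = 8. Substituting into each constraint:
  (1) -3(0) + (-8) = -8 ✓
  (2) 0 = 4 × 0, remainder 0 ✓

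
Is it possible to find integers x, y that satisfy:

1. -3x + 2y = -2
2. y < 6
Yes

Take x = 2, y = 2. Substituting into each constraint:
  (1) -3(2) + 2(2) = -2 ✓
  (2) 2 < 6 ✓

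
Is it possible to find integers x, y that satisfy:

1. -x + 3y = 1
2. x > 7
Yes

Take x = 8, y = 3. Substituting into each constraint:
  (1) (-8) + 3(3) = 1 ✓
  (2) 8 > 7 ✓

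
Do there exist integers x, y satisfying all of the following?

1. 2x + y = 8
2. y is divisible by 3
Yes

Take x = 4, y = 0. Substituting into each constraint:
  (1) 2(4) + 0 = 8 ✓
  (2) 0 = 3 × 0, remainder 0 ✓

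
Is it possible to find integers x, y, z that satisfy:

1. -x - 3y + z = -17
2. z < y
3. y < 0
Yes

Take x = 18, y = -1, z = -2. Substituting into each constraint:
  (1) (-18) - 3(-1) + (-2) = -17 ✓
  (2) -2 < -1 ✓
  (3) -1 < 0 ✓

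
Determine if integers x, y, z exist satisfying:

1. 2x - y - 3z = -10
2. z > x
Yes

Take x = 0, y = 7, z = 1. Substituting into each constraint:
  (1) 2(0) + (-7) - 3(1) = -10 ✓
  (2) 1 > 0 ✓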